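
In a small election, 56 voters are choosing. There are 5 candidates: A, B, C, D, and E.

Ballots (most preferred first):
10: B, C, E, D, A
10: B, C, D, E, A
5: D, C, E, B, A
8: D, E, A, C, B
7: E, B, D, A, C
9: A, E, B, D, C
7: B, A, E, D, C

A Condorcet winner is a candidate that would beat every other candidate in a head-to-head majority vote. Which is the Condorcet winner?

E vs A: 40–16
E vs B: 29–27
E vs C: 31–25
E vs D: 33–23
E beats every other candidate.

E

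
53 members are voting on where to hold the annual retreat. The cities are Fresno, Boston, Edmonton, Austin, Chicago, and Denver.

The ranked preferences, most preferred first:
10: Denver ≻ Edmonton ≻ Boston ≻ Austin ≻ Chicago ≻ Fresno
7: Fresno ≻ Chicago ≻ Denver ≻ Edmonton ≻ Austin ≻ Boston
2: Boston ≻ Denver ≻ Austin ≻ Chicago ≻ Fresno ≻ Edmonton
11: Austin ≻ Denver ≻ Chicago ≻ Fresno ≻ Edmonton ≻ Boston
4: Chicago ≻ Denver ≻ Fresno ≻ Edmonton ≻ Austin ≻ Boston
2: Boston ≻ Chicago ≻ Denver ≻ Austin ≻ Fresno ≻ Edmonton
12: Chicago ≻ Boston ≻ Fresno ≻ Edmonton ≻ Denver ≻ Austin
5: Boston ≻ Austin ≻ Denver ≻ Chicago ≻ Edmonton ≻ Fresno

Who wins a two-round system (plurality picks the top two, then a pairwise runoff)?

Austin

Round 1 first-place votes: Fresno 7, Boston 9, Edmonton 0, Austin 11, Chicago 16, Denver 10. Chicago and Austin advance.
Runoff: Chicago is ranked above Austin on 25 ballots, Austin above Chicago on 28.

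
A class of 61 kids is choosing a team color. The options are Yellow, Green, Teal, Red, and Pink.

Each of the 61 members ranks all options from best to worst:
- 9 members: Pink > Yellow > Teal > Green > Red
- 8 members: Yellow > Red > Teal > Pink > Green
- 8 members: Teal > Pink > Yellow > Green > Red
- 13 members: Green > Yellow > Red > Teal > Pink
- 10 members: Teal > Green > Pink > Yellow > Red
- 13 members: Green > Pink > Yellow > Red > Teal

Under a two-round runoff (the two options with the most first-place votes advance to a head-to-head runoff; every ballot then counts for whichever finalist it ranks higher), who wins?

Round 1 first-place votes: Yellow 8, Green 26, Teal 18, Red 0, Pink 9. Green and Teal advance.
Runoff: Green is ranked above Teal on 26 ballots, Teal above Green on 35.

Teal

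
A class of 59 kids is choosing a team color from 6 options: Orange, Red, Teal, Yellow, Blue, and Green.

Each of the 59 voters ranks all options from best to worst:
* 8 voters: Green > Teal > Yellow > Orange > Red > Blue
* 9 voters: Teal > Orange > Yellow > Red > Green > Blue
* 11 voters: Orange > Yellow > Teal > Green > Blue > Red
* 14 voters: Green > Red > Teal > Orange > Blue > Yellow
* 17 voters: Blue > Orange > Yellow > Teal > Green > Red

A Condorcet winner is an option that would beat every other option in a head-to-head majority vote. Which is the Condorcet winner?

Teal

Teal vs Orange: 31–28
Teal vs Red: 45–14
Teal vs Yellow: 31–28
Teal vs Blue: 42–17
Teal vs Green: 37–22
Teal beats every other option.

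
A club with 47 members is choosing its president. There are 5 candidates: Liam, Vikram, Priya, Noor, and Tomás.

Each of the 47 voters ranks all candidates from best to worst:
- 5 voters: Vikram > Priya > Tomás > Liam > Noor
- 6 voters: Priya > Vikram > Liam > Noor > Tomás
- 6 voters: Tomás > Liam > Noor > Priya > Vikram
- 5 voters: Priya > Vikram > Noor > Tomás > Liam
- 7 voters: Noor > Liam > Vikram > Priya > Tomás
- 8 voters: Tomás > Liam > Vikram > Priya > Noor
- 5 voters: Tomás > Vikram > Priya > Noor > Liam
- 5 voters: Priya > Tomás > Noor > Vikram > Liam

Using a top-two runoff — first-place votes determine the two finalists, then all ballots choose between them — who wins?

Priya

Round 1 first-place votes: Liam 0, Vikram 5, Priya 16, Noor 7, Tomás 19. Tomás and Priya advance.
Runoff: Tomás is ranked above Priya on 19 ballots, Priya above Tomás on 28.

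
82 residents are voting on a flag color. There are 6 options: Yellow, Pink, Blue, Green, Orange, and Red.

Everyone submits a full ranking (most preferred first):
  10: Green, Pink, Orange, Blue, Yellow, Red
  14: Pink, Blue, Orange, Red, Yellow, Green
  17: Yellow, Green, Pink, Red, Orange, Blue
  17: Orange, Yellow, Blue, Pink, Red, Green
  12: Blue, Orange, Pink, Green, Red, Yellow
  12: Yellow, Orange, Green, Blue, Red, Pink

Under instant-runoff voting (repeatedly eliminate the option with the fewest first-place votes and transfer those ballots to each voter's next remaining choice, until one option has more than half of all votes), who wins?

Round 1: Yellow 29, Pink 14, Blue 12, Green 10, Orange 17, Red 0. Red eliminated.
Round 2: Yellow 29, Pink 14, Blue 12, Green 10, Orange 17. Green eliminated.
Round 3: Yellow 29, Pink 24, Blue 12, Orange 17. Blue eliminated.
Round 4: Yellow 29, Pink 24, Orange 29. Pink eliminated.
Round 5: Yellow 29, Orange 53. Orange has a majority (≥42).

Orange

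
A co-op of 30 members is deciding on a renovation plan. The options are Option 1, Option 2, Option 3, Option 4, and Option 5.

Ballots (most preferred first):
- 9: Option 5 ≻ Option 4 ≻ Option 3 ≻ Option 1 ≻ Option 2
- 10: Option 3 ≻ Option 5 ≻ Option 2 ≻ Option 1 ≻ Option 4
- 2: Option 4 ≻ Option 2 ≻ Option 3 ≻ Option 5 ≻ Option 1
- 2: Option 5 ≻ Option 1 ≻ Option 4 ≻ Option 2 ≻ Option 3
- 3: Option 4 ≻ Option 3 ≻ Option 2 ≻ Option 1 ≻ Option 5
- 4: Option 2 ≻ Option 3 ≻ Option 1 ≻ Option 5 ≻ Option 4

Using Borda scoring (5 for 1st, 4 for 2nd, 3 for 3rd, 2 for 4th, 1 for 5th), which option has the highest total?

Option 3

Option 1: 9×2 + 10×2 + 2×1 + 2×4 + 3×2 + 4×3 = 66
Option 2: 9×1 + 10×3 + 2×4 + 2×2 + 3×3 + 4×5 = 80
Option 3: 9×3 + 10×5 + 2×3 + 2×1 + 3×4 + 4×4 = 113
Option 4: 9×4 + 10×1 + 2×5 + 2×3 + 3×5 + 4×1 = 81
Option 5: 9×5 + 10×4 + 2×2 + 2×5 + 3×1 + 4×2 = 110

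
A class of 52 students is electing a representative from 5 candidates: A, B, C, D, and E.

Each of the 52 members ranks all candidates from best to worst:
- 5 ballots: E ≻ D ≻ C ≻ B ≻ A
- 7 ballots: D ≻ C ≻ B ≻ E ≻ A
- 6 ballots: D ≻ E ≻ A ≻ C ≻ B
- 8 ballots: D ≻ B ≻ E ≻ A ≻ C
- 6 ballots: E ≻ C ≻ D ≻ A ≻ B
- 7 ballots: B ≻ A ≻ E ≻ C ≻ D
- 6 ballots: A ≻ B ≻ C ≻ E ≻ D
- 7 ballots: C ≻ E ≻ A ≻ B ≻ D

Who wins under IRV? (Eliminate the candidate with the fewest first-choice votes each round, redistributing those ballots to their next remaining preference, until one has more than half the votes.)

Round 1: A 6, B 7, C 7, D 21, E 11. A eliminated.
Round 2: B 13, C 7, D 21, E 11. C eliminated.
Round 3: B 13, D 21, E 18. B eliminated.
Round 4: D 21, E 31. E has a majority (≥27).

E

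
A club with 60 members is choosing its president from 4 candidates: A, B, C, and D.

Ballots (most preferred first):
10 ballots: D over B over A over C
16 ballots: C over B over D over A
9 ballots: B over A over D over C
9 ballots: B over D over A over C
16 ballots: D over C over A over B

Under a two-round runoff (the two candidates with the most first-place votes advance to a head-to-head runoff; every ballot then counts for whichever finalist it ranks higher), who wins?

B

Round 1 first-place votes: A 0, B 18, C 16, D 26. D and B advance.
Runoff: D is ranked above B on 26 ballots, B above D on 34.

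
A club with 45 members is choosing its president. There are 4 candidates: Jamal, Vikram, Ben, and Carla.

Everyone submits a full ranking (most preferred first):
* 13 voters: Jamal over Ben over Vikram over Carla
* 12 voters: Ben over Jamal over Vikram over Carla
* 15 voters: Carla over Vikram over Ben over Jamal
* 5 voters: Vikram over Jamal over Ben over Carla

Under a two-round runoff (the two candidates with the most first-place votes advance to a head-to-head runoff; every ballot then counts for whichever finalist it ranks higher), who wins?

Jamal

Round 1 first-place votes: Jamal 13, Vikram 5, Ben 12, Carla 15. Carla and Jamal advance.
Runoff: Carla is ranked above Jamal on 15 ballots, Jamal above Carla on 30.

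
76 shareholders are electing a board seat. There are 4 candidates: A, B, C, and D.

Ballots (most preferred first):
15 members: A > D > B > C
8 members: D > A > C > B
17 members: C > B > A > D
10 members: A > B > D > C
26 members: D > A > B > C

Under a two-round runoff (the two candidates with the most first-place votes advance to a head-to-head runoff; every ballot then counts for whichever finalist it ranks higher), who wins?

A

Round 1 first-place votes: A 25, B 0, C 17, D 34. D and A advance.
Runoff: D is ranked above A on 34 ballots, A above D on 42.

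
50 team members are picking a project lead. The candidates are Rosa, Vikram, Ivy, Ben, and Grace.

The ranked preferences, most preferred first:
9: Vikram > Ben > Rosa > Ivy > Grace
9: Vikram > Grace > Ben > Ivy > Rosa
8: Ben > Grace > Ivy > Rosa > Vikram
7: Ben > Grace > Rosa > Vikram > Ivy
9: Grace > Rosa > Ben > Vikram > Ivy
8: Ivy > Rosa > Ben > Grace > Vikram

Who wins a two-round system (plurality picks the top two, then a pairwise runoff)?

Ben

Round 1 first-place votes: Rosa 0, Vikram 18, Ivy 8, Ben 15, Grace 9. Vikram and Ben advance.
Runoff: Vikram is ranked above Ben on 18 ballots, Ben above Vikram on 32.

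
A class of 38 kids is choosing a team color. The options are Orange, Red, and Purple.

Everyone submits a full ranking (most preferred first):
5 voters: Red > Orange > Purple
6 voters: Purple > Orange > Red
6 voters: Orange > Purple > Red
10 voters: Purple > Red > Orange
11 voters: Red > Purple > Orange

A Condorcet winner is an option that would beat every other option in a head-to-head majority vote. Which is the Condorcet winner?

Purple

Purple vs Orange: 27–11
Purple vs Red: 22–16
Purple beats every other option.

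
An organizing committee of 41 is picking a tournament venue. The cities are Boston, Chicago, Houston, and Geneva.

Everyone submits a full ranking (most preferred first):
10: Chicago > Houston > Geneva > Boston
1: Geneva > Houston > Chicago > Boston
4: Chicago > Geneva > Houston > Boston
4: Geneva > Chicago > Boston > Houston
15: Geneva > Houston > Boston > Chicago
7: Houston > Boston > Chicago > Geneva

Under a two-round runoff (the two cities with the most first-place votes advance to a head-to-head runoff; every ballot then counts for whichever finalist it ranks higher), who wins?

Round 1 first-place votes: Boston 0, Chicago 14, Houston 7, Geneva 20. Geneva and Chicago advance.
Runoff: Geneva is ranked above Chicago on 20 ballots, Chicago above Geneva on 21.

Chicago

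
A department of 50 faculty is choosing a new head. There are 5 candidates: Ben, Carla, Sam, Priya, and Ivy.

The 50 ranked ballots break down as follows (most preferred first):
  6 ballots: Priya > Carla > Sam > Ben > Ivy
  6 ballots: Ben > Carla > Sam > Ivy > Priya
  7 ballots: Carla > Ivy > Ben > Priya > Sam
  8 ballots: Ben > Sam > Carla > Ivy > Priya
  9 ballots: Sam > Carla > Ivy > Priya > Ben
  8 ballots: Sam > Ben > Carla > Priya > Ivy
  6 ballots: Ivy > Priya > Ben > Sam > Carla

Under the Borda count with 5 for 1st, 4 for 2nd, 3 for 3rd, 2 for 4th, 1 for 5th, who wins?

Ben: 6×2 + 6×5 + 7×3 + 8×5 + 9×1 + 8×4 + 6×3 = 162
Carla: 6×4 + 6×4 + 7×5 + 8×3 + 9×4 + 8×3 + 6×1 = 173
Sam: 6×3 + 6×3 + 7×1 + 8×4 + 9×5 + 8×5 + 6×2 = 172
Priya: 6×5 + 6×1 + 7×2 + 8×1 + 9×2 + 8×2 + 6×4 = 116
Ivy: 6×1 + 6×2 + 7×4 + 8×2 + 9×3 + 8×1 + 6×5 = 127

Carla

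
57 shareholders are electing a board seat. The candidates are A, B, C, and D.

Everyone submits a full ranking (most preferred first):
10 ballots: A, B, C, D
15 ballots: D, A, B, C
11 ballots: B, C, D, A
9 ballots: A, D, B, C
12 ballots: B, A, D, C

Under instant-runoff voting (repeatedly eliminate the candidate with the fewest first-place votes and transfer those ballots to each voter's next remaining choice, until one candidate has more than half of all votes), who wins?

A

Round 1: A 19, B 23, C 0, D 15. C eliminated.
Round 2: A 19, B 23, D 15. D eliminated.
Round 3: A 34, B 23. A has a majority (≥29).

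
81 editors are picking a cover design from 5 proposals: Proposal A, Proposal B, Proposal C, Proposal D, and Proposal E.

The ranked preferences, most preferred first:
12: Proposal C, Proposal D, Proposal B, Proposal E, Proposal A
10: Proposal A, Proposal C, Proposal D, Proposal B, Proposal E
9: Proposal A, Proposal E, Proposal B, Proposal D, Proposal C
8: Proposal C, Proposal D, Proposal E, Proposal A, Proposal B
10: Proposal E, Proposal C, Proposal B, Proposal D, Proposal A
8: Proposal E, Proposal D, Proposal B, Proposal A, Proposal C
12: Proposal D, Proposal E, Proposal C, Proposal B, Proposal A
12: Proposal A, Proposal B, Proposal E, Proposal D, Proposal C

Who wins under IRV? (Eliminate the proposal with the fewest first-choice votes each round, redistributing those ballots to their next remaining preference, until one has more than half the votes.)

Round 1: Proposal A 31, Proposal B 0, Proposal C 20, Proposal D 12, Proposal E 18. Proposal B eliminated.
Round 2: Proposal A 31, Proposal C 20, Proposal D 12, Proposal E 18. Proposal D eliminated.
Round 3: Proposal A 31, Proposal C 20, Proposal E 30. Proposal C eliminated.
Round 4: Proposal A 31, Proposal E 50. Proposal E has a majority (≥41).

Proposal E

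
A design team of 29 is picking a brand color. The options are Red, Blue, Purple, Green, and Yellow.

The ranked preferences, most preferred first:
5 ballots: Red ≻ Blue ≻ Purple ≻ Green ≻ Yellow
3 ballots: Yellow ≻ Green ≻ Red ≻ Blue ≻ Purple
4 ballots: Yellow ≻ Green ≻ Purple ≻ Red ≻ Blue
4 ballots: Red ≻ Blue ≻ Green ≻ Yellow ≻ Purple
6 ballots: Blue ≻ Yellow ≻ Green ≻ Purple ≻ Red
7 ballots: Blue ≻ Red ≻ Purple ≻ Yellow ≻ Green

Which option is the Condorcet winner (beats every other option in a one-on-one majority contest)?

Red

Red vs Blue: 16–13
Red vs Purple: 19–10
Red vs Green: 16–13
Red vs Yellow: 16–13
Red beats every other option.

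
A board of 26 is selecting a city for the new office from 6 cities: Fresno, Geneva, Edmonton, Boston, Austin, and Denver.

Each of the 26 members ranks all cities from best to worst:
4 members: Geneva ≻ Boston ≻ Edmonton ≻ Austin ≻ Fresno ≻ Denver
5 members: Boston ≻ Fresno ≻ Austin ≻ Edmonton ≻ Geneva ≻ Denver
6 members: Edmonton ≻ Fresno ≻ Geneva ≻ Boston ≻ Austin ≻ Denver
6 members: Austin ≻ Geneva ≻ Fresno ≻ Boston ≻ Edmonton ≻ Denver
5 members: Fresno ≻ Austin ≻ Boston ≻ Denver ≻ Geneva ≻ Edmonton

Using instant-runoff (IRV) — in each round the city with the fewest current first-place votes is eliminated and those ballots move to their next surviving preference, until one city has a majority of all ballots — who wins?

Boston

Round 1: Fresno 5, Geneva 4, Edmonton 6, Boston 5, Austin 6, Denver 0. Denver eliminated.
Round 2: Fresno 5, Geneva 4, Edmonton 6, Boston 5, Austin 6. Geneva eliminated.
Round 3: Fresno 5, Edmonton 6, Boston 9, Austin 6. Fresno eliminated.
Round 4: Edmonton 6, Boston 9, Austin 11. Edmonton eliminated.
Round 5: Boston 15, Austin 11. Boston has a majority (≥14).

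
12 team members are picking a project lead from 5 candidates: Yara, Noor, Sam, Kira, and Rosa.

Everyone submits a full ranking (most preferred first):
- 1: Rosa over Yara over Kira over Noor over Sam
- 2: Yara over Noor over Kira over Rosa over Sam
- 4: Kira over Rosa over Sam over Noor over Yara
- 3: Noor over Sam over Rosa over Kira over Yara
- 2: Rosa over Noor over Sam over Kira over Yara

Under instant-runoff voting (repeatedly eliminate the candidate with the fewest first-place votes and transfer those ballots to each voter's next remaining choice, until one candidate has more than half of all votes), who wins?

Round 1: Yara 2, Noor 3, Sam 0, Kira 4, Rosa 3. Sam eliminated.
Round 2: Yara 2, Noor 3, Kira 4, Rosa 3. Yara eliminated.
Round 3: Noor 5, Kira 4, Rosa 3. Rosa eliminated.
Round 4: Noor 7, Kira 5. Noor has a majority (≥7).

Noor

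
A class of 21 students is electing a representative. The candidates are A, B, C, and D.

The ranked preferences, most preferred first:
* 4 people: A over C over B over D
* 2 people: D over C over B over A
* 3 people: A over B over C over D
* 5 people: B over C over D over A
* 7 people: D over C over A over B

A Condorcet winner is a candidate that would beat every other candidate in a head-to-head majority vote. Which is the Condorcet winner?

C vs A: 14–7
C vs B: 13–8
C vs D: 12–9
C beats every other candidate.

C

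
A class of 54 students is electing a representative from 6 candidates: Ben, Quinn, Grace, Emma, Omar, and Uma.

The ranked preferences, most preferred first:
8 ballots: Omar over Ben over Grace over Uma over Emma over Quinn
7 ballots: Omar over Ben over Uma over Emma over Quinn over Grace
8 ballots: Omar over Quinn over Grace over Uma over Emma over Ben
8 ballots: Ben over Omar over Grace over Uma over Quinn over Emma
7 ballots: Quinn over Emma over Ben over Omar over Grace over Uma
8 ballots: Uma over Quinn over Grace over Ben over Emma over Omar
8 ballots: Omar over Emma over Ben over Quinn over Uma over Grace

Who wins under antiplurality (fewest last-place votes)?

Last-place votes: Ben 8, Quinn 8, Grace 15, Emma 8, Omar 8, Uma 7.

Uma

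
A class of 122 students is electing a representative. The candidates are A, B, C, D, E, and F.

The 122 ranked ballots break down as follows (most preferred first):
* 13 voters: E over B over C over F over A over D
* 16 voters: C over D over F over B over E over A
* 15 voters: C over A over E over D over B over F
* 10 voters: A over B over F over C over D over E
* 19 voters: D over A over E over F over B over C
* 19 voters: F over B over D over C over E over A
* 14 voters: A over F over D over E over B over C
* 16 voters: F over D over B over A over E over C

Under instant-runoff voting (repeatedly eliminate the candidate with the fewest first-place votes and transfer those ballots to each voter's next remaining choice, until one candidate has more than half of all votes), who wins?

C

Round 1: A 24, B 0, C 31, D 19, E 13, F 35. B eliminated.
Round 2: A 24, C 31, D 19, E 13, F 35. E eliminated.
Round 3: A 24, C 44, D 19, F 35. D eliminated.
Round 4: A 43, C 44, F 35. F eliminated.
Round 5: A 59, C 63. C has a majority (≥62).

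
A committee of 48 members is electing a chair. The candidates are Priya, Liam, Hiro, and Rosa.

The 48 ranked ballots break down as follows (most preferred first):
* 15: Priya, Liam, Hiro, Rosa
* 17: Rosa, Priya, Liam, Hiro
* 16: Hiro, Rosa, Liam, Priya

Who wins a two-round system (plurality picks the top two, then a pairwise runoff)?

Round 1 first-place votes: Priya 15, Liam 0, Hiro 16, Rosa 17. Rosa and Hiro advance.
Runoff: Rosa is ranked above Hiro on 17 ballots, Hiro above Rosa on 31.

Hiro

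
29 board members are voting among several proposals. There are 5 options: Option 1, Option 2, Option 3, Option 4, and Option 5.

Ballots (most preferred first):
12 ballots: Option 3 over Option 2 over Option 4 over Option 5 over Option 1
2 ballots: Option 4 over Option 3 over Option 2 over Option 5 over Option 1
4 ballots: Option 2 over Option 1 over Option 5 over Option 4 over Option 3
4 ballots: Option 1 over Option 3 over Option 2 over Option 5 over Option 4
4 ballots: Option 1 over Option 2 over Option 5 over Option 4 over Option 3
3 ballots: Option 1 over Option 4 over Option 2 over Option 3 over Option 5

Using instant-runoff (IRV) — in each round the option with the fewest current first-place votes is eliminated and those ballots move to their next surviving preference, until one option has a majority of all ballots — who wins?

Option 1

Round 1: Option 1 11, Option 2 4, Option 3 12, Option 4 2, Option 5 0. Option 5 eliminated.
Round 2: Option 1 11, Option 2 4, Option 3 12, Option 4 2. Option 4 eliminated.
Round 3: Option 1 11, Option 2 4, Option 3 14. Option 2 eliminated.
Round 4: Option 1 15, Option 3 14. Option 1 has a majority (≥15).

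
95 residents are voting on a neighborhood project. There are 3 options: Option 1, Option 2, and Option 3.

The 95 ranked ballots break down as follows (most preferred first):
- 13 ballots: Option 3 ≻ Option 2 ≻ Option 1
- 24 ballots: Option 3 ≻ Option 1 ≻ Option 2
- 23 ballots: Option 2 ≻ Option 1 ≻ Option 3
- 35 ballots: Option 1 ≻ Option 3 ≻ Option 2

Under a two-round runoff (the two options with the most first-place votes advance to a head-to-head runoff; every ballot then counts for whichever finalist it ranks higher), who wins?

Option 1

Round 1 first-place votes: Option 1 35, Option 2 23, Option 3 37. Option 3 and Option 1 advance.
Runoff: Option 3 is ranked above Option 1 on 37 ballots, Option 1 above Option 3 on 58.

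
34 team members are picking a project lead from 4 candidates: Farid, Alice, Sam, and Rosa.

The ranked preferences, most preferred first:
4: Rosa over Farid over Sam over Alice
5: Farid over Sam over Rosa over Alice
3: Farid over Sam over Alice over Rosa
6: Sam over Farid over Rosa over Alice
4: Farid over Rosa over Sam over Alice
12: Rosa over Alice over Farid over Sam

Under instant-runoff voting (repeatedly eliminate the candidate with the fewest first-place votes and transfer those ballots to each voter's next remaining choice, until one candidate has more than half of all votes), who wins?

Farid

Round 1: Farid 12, Alice 0, Sam 6, Rosa 16. Alice eliminated.
Round 2: Farid 12, Sam 6, Rosa 16. Sam eliminated.
Round 3: Farid 18, Rosa 16. Farid has a majority (≥18).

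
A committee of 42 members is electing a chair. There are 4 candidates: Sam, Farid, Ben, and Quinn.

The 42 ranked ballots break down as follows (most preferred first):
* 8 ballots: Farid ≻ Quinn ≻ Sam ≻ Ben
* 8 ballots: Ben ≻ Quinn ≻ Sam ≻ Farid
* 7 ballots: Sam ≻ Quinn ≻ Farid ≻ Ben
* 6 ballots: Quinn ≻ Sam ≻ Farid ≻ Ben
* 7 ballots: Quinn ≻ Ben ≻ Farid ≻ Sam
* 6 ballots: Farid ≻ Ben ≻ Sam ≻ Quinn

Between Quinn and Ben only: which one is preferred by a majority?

Quinn is ranked above Ben on 28 ballots; Ben above Quinn on 14.

Quinn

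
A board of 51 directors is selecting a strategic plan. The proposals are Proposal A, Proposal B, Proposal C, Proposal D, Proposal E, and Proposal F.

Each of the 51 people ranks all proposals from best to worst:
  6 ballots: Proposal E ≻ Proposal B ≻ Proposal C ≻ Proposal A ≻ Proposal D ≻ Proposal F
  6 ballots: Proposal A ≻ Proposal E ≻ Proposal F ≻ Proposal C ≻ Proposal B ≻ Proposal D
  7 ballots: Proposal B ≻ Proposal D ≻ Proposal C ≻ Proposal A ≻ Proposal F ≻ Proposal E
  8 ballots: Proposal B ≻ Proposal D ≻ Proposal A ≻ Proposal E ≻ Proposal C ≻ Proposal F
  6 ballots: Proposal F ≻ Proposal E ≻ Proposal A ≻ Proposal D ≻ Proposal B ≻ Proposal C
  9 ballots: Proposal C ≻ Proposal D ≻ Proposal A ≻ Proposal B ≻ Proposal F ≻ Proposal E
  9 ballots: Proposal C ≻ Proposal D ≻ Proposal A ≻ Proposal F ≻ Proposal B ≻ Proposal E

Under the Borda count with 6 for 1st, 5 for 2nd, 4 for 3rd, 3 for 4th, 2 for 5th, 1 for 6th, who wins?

Proposal A: 6×3 + 6×6 + 7×3 + 8×4 + 6×4 + 9×4 + 9×4 = 203
Proposal B: 6×5 + 6×2 + 7×6 + 8×6 + 6×2 + 9×3 + 9×2 = 189
Proposal C: 6×4 + 6×3 + 7×4 + 8×2 + 6×1 + 9×6 + 9×6 = 200
Proposal D: 6×2 + 6×1 + 7×5 + 8×5 + 6×3 + 9×5 + 9×5 = 201
Proposal E: 6×6 + 6×5 + 7×1 + 8×3 + 6×5 + 9×1 + 9×1 = 145
Proposal F: 6×1 + 6×4 + 7×2 + 8×1 + 6×6 + 9×2 + 9×3 = 133

Proposal A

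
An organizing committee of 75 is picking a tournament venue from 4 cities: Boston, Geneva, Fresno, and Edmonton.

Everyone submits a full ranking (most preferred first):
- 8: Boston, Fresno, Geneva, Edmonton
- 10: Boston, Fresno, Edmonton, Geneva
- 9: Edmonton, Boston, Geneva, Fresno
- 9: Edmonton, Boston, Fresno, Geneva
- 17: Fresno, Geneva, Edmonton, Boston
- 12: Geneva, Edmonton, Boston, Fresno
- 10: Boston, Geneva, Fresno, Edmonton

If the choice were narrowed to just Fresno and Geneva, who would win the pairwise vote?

Fresno is ranked above Geneva on 44 ballots; Geneva above Fresno on 31.

Fresno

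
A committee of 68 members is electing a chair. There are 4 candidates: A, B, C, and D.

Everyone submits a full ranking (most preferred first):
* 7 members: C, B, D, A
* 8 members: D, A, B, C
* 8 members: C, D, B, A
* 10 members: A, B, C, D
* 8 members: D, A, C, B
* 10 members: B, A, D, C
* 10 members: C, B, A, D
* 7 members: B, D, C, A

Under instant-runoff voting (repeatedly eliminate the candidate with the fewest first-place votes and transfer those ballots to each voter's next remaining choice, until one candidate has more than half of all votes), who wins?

B

Round 1: A 10, B 17, C 25, D 16. A eliminated.
Round 2: B 27, C 25, D 16. D eliminated.
Round 3: B 35, C 33. B has a majority (≥35).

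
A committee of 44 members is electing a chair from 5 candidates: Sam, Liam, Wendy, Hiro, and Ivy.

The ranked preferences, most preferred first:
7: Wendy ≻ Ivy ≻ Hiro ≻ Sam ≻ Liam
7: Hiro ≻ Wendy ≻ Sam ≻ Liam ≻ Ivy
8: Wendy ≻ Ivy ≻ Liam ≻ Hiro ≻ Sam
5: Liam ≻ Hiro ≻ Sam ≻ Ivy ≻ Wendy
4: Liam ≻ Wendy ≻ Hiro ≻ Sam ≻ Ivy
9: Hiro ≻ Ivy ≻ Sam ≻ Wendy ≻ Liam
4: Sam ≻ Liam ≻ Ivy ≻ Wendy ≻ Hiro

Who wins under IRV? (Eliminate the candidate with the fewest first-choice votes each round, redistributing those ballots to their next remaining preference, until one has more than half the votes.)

Round 1: Sam 4, Liam 9, Wendy 15, Hiro 16, Ivy 0. Ivy eliminated.
Round 2: Sam 4, Liam 9, Wendy 15, Hiro 16. Sam eliminated.
Round 3: Liam 13, Wendy 15, Hiro 16. Liam eliminated.
Round 4: Wendy 23, Hiro 21. Wendy has a majority (≥23).

Wendy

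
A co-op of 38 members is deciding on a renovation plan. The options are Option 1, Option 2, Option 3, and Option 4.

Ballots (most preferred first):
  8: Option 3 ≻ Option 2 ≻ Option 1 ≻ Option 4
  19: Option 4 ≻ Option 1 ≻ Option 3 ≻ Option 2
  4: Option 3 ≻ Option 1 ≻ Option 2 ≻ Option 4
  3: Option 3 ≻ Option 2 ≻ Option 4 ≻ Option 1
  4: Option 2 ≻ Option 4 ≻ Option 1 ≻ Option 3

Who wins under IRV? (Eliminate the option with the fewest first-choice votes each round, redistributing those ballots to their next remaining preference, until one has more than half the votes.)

Round 1: Option 1 0, Option 2 4, Option 3 15, Option 4 19. Option 1 eliminated.
Round 2: Option 2 4, Option 3 15, Option 4 19. Option 2 eliminated.
Round 3: Option 3 15, Option 4 23. Option 4 has a majority (≥20).

Option 4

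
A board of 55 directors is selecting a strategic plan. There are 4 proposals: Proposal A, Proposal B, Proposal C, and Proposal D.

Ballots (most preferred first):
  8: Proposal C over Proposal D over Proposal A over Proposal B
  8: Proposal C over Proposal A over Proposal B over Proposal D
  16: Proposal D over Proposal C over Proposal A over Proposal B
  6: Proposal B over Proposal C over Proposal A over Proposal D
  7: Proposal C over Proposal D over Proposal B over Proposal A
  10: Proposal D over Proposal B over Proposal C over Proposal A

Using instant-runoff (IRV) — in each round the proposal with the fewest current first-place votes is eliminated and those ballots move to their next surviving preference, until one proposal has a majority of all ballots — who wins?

Proposal C

Round 1: Proposal A 0, Proposal B 6, Proposal C 23, Proposal D 26. Proposal A eliminated.
Round 2: Proposal B 6, Proposal C 23, Proposal D 26. Proposal B eliminated.
Round 3: Proposal C 29, Proposal D 26. Proposal C has a majority (≥28).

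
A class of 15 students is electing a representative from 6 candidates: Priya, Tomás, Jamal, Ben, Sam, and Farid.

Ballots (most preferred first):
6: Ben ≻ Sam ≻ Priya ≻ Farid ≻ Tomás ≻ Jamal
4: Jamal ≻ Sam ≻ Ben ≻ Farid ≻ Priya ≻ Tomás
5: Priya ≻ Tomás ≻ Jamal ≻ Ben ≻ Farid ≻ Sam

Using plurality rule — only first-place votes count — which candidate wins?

Ben

First-place votes: Priya 5, Tomás 0, Jamal 4, Ben 6, Sam 0, Farid 0.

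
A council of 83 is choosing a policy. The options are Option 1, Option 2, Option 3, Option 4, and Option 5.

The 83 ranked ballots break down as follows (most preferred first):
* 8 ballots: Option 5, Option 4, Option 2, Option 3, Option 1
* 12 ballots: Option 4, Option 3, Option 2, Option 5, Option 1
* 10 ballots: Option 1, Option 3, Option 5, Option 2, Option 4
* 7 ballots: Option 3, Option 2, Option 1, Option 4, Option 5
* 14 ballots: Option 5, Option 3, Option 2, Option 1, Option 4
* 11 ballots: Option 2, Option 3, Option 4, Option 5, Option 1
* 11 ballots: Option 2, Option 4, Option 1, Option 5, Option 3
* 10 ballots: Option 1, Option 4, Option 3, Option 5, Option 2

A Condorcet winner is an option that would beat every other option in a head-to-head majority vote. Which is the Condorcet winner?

Option 3

Option 3 vs Option 1: 52–31
Option 3 vs Option 2: 53–30
Option 3 vs Option 4: 42–41
Option 3 vs Option 5: 50–33
Option 3 beats every other option.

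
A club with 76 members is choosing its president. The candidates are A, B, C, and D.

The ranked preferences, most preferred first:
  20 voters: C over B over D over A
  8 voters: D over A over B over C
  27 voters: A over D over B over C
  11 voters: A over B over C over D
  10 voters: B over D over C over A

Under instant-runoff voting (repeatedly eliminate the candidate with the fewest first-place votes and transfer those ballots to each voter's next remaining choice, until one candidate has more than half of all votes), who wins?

A

Round 1: A 38, B 10, C 20, D 8. D eliminated.
Round 2: A 46, B 10, C 20. A has a majority (≥39).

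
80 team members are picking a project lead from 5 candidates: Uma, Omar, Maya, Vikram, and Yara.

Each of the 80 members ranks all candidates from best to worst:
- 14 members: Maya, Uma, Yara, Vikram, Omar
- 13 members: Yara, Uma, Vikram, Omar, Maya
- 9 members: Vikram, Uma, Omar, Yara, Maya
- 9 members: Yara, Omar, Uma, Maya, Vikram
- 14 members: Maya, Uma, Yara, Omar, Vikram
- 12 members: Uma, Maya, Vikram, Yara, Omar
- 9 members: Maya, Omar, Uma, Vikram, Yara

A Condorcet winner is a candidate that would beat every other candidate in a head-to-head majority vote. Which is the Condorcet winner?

Uma vs Omar: 62–18
Uma vs Maya: 43–37
Uma vs Vikram: 71–9
Uma vs Yara: 58–22
Uma beats every other candidate.

Uma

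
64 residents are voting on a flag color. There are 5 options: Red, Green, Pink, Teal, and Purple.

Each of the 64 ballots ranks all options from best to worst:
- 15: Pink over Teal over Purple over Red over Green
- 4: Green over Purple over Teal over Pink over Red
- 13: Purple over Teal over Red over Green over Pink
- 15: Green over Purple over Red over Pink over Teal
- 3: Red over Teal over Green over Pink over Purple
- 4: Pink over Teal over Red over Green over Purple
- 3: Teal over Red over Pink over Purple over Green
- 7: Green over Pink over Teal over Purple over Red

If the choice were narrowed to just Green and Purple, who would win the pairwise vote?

Green is ranked above Purple on 33 ballots; Purple above Green on 31.

Green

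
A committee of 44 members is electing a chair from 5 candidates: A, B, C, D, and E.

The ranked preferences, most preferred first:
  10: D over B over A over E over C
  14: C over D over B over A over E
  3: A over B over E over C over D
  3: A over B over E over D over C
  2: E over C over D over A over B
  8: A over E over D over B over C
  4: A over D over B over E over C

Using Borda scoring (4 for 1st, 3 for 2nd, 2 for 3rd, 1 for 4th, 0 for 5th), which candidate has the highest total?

A: 10×2 + 14×1 + 3×4 + 3×4 + 2×1 + 8×4 + 4×4 = 108
B: 10×3 + 14×2 + 3×3 + 3×3 + 2×0 + 8×1 + 4×2 = 92
C: 10×0 + 14×4 + 3×1 + 3×0 + 2×3 + 8×0 + 4×0 = 65
D: 10×4 + 14×3 + 3×0 + 3×1 + 2×2 + 8×2 + 4×3 = 117
E: 10×1 + 14×0 + 3×2 + 3×2 + 2×4 + 8×3 + 4×1 = 58

D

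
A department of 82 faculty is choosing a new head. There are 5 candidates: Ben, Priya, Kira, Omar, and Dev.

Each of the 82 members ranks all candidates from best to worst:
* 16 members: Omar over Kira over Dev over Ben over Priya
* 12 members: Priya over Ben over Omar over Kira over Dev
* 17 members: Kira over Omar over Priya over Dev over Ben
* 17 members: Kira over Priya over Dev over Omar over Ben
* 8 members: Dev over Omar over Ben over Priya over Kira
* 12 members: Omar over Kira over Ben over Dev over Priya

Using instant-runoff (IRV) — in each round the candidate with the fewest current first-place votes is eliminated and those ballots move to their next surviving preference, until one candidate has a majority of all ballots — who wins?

Omar

Round 1: Ben 0, Priya 12, Kira 34, Omar 28, Dev 8. Ben eliminated.
Round 2: Priya 12, Kira 34, Omar 28, Dev 8. Dev eliminated.
Round 3: Priya 12, Kira 34, Omar 36. Priya eliminated.
Round 4: Kira 34, Omar 48. Omar has a majority (≥42).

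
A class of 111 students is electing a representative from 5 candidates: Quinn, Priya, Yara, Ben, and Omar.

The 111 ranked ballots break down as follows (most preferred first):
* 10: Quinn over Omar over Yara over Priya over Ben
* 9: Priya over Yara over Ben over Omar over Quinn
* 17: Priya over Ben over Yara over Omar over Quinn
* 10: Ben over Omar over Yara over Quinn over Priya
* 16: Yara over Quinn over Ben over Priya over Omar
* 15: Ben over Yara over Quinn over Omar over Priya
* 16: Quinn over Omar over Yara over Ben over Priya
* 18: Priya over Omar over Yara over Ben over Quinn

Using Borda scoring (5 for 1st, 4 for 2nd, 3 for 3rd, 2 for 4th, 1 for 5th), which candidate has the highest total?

Quinn: 10×5 + 9×1 + 17×1 + 10×2 + 16×4 + 15×3 + 16×5 + 18×1 = 303
Priya: 10×2 + 9×5 + 17×5 + 10×1 + 16×2 + 15×1 + 16×1 + 18×5 = 313
Yara: 10×3 + 9×4 + 17×3 + 10×3 + 16×5 + 15×4 + 16×3 + 18×3 = 389
Ben: 10×1 + 9×3 + 17×4 + 10×5 + 16×3 + 15×5 + 16×2 + 18×2 = 346
Omar: 10×4 + 9×2 + 17×2 + 10×4 + 16×1 + 15×2 + 16×4 + 18×4 = 314

Yara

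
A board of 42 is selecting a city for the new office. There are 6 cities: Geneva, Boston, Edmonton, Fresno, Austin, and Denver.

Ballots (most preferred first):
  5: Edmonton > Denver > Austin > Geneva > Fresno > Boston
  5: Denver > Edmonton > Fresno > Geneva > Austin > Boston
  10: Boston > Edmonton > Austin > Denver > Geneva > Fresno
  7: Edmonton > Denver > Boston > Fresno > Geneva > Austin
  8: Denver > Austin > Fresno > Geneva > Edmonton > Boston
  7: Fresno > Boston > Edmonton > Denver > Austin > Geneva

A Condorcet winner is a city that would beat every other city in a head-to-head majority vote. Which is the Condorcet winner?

Edmonton vs Geneva: 34–8
Edmonton vs Boston: 25–17
Edmonton vs Fresno: 27–15
Edmonton vs Austin: 34–8
Edmonton vs Denver: 29–13
Edmonton beats every other city.

Edmonton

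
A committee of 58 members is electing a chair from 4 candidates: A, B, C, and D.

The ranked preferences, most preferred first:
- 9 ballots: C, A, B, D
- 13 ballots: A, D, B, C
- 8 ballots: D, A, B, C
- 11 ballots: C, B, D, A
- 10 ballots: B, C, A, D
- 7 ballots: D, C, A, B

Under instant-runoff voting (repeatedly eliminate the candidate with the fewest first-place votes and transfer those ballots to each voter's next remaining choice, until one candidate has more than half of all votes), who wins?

Round 1: A 13, B 10, C 20, D 15. B eliminated.
Round 2: A 13, C 30, D 15. C has a majority (≥30).

C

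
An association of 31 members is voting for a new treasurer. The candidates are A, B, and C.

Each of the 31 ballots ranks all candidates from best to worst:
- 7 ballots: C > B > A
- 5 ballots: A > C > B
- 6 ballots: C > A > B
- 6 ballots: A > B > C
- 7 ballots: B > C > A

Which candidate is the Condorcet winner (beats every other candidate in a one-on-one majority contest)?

C

C vs A: 20–11
C vs B: 18–13
C beats every other candidate.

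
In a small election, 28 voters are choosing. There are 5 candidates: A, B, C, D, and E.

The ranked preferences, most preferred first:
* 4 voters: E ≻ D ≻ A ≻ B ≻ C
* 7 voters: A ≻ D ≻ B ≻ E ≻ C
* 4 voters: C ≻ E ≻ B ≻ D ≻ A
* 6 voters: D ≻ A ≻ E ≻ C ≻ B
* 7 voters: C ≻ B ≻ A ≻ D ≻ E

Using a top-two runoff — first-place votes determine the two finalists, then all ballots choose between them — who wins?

A

Round 1 first-place votes: A 7, B 0, C 11, D 6, E 4. C and A advance.
Runoff: C is ranked above A on 11 ballots, A above C on 17.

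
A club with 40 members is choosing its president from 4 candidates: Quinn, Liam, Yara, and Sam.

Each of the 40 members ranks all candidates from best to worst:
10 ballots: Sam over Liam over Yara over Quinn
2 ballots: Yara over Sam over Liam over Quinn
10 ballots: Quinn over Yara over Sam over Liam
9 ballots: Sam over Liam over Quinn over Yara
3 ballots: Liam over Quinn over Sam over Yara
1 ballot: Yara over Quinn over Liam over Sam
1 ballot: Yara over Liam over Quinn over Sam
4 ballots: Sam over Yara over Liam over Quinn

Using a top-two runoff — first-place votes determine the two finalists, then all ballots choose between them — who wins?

Sam

Round 1 first-place votes: Quinn 10, Liam 3, Yara 4, Sam 23. Sam and Quinn advance.
Runoff: Sam is ranked above Quinn on 25 ballots, Quinn above Sam on 15.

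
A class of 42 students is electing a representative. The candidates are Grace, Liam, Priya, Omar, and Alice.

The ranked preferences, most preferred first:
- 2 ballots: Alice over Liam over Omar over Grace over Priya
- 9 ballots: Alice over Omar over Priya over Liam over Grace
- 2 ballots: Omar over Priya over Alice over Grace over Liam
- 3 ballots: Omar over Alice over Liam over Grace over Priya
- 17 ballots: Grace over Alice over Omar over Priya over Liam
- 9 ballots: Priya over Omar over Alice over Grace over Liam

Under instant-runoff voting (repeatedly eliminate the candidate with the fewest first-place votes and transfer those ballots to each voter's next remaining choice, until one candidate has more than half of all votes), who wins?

Alice

Round 1: Grace 17, Liam 0, Priya 9, Omar 5, Alice 11. Liam eliminated.
Round 2: Grace 17, Priya 9, Omar 5, Alice 11. Omar eliminated.
Round 3: Grace 17, Priya 11, Alice 14. Priya eliminated.
Round 4: Grace 17, Alice 25. Alice has a majority (≥22).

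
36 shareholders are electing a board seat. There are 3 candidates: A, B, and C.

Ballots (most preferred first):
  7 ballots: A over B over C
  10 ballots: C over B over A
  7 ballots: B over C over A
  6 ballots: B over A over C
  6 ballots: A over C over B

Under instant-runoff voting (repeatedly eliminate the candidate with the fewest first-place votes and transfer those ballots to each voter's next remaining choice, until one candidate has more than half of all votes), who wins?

Round 1: A 13, B 13, C 10. C eliminated.
Round 2: A 13, B 23. B has a majority (≥19).

B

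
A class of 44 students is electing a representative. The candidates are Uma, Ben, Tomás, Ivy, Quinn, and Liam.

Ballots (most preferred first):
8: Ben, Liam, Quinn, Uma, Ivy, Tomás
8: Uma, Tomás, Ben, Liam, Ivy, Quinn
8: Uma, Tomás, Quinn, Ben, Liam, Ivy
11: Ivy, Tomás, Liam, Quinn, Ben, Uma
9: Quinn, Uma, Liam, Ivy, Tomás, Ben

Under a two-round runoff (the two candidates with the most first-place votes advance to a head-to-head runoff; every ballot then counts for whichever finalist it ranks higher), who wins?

Round 1 first-place votes: Uma 16, Ben 8, Tomás 0, Ivy 11, Quinn 9, Liam 0. Uma and Ivy advance.
Runoff: Uma is ranked above Ivy on 33 ballots, Ivy above Uma on 11.

Uma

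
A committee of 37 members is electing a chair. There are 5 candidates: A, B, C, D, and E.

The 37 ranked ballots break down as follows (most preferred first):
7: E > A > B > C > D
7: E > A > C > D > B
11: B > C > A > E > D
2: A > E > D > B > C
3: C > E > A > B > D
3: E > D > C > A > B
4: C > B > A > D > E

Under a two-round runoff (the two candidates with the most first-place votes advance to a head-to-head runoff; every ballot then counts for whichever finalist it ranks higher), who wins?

Round 1 first-place votes: A 2, B 11, C 7, D 0, E 17. E and B advance.
Runoff: E is ranked above B on 22 ballots, B above E on 15.

E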